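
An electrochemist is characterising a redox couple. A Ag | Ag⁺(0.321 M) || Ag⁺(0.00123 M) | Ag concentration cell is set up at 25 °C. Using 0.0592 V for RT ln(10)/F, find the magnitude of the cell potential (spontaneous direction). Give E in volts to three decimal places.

For a concentration cell E°cell = 0. The 0.321 M side is the cathode (reduction is favoured where [Ag⁺] is higher).
With n = 1, E = −(0.0592/1) log([Ag⁺]ₐₙ/[Ag⁺]꜀ₐₜ) = −(0.0592/1) log(0.00123/0.321) = −(0.0592/1)(-2.417) = +0.143 V.

+0.143 V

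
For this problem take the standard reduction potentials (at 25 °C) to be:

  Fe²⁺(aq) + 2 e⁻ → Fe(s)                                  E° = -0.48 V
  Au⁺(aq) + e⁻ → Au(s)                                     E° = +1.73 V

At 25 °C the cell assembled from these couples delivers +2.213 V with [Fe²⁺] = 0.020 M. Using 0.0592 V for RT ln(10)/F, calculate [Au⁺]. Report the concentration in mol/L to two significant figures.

0.16 M

Au⁺/Au is the cathode, Fe²⁺/Fe the anode: E°cell = +2.21 V, n = 2.
Overall reaction: 2 Au⁺(aq) + Fe(s) → 2 Au(s) + Fe²⁺(aq); Q = [Fe²⁺]^1/[Au⁺]^2.
From E = E° − (0.0592/n) log Q: log Q = (E° − E)·n/0.0592 = (+2.21 − (+2.213))·2/0.0592 = -0.1014.
So 2·log[Au⁺] = 1·log(0.02) − log Q = -1.6990 − (-0.1014) = -1.5976; log[Au⁺] = -1.5976 / 2 = -0.7988; [Au⁺] = 10^(-0.7988) ≈ 0.16 M.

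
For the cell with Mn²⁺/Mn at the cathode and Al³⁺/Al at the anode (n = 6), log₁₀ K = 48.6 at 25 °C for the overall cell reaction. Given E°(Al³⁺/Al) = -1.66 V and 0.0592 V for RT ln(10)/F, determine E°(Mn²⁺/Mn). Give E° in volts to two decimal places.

-1.18 V

E°cell = (0.0592/n)·log K = (0.0592/6)(48.6) = +0.480 V.
Since Mn²⁺/Mn is the cathode and Al³⁺/Al the anode, E°cell = E°(Mn²⁺/Mn) − E°(Al³⁺/Al).
So E°(Mn²⁺/Mn) = E°cell + E°(Al³⁺/Al) = +0.480 + (-1.66) = -1.18 V.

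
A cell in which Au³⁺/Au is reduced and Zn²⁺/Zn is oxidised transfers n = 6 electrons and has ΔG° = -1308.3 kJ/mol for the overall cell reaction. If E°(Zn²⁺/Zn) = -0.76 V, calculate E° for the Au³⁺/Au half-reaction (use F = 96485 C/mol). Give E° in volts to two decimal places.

+1.50 V

E°cell = −ΔG°/(nF) = −(-1308.3×10³)/((6)(96485)) = +2.260 V.
Since Au³⁺/Au is the cathode and Zn²⁺/Zn the anode, E°cell = E°(Au³⁺/Au) − E°(Zn²⁺/Zn).
So E°(Au³⁺/Au) = E°cell + E°(Zn²⁺/Zn) = +2.260 + (-0.76) = +1.50 V.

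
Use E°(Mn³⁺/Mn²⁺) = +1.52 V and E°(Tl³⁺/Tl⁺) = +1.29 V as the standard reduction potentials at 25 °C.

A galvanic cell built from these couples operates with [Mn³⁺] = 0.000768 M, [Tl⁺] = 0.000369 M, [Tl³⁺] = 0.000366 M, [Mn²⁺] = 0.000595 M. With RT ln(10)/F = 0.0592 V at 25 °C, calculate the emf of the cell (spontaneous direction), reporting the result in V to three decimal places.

+0.237 V

Mn³⁺/Mn²⁺ is the cathode (higher E°), Tl³⁺/Tl⁺ the anode: E°cell = +1.52 − (+1.29) = +0.23 V, n = 2.
Overall: 2 Mn³⁺(aq) + Tl⁺(aq) → 2 Mn²⁺(aq) + Tl³⁺(aq)
Q = [Mn²⁺]^2·[Tl³⁺] / ([Mn³⁺]^2·[Tl⁺]); log Q = -0.225.
E = E° − (0.0592/n) log Q = +0.23 − (0.0592/2)(-0.225) = +0.237 V.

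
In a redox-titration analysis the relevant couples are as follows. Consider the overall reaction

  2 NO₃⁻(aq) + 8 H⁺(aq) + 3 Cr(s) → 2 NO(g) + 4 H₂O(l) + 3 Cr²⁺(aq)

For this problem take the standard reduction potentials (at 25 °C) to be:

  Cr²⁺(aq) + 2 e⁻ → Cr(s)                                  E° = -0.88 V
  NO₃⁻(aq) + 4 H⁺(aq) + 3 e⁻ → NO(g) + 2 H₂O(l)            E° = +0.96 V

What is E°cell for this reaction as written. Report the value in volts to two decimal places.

+1.84 V

The NO₃⁻/NO couple has the higher reduction potential, so it is the cathode; Cr²⁺/Cr is oxidised at the anode.
E°cell = E°(cathode) − E°(anode) = (+0.96) − (-0.88) = +1.84 V.
Since E°cell > 0, the reaction is spontaneous under standard conditions.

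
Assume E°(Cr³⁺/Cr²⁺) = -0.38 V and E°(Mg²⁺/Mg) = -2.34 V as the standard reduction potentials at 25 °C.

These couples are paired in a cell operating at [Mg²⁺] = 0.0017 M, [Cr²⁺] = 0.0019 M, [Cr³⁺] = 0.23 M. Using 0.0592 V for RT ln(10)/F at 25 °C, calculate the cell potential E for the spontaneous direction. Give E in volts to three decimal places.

+2.165 V

Cr³⁺/Cr²⁺ is the cathode (higher E°), Mg²⁺/Mg the anode: E°cell = -0.38 − (-2.34) = +1.96 V, n = 2.
Overall: 2 Cr³⁺(aq) + Mg(s) → 2 Cr²⁺(aq) + Mg²⁺(aq)
Q = [Cr²⁺]^2·[Mg²⁺] / ([Cr³⁺]^2); log Q = -6.935.
E = E° − (0.0592/n) log Q = +1.96 − (0.0592/2)(-6.935) = +2.165 V.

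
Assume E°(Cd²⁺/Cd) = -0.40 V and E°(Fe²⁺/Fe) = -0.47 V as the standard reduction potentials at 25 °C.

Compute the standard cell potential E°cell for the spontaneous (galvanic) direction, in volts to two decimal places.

+0.07 V

The Cd²⁺/Cd couple has the higher reduction potential, so it is the cathode; Fe²⁺/Fe is oxidised at the anode.
E°cell = E°(cathode) − E°(anode) = (-0.40) − (-0.47) = +0.07 V.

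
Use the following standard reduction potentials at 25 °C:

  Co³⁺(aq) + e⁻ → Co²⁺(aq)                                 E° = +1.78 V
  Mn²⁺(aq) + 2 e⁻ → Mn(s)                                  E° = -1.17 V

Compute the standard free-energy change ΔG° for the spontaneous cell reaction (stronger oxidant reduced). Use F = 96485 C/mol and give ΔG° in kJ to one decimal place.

-569.3 kJ

Co³⁺/Co²⁺ (E° = +1.78 V) is the cathode; Mn²⁺/Mn (E° = -1.17 V) is the anode, so E°cell = +2.95 V.
Balancing electrons gives n = 2 (lcm of 1 and 2).
ΔG° = −nFE° = −(2)(96485)(+2.95) = -569,262 J = -569.3 kJ.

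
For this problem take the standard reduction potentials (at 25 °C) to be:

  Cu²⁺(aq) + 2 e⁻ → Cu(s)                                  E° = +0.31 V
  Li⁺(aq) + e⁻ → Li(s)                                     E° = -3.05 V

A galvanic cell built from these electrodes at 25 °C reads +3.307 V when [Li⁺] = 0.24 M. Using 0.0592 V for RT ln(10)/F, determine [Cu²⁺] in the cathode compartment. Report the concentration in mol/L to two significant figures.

Cu²⁺/Cu is the cathode, Li⁺/Li the anode: E°cell = +3.36 V, n = 2.
Overall reaction: Cu²⁺(aq) + 2 Li(s) → Cu(s) + 2 Li⁺(aq); Q = [Li⁺]^2/[Cu²⁺]^1.
From E = E° − (0.0592/n) log Q: log Q = (E° − E)·n/0.0592 = (+3.36 − (+3.307))·2/0.0592 = 1.7905.
So 1·log[Cu²⁺] = 2·log(0.24) − log Q = -1.2396 − (1.7905) = -3.0301; [Cu²⁺] = 10^(-3.0301) ≈ 0.00093 M.

0.00093 M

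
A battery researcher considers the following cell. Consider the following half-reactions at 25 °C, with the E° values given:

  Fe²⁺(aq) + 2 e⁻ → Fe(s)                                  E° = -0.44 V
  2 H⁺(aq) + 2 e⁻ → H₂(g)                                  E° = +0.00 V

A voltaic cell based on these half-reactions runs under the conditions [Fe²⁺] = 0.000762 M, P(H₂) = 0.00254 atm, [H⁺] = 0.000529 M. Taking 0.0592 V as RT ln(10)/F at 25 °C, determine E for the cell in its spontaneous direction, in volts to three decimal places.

H⁺/H₂ is the cathode (higher E°), Fe²⁺/Fe the anode: E°cell = +0.00 − (-0.44) = +0.44 V, n = 2.
Overall: 2 H⁺(aq) + Fe(s) → H₂(g) + Fe²⁺(aq)
Q = P(H₂)·[Fe²⁺] / ([H⁺]^2); log Q = 0.840.
E = E° − (0.0592/n) log Q = +0.44 − (0.0592/2)(0.840) = +0.415 V.

+0.415 V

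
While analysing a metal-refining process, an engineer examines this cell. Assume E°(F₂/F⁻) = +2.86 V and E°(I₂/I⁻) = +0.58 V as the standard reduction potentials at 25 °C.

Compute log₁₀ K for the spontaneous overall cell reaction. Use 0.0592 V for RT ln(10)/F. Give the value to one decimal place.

Cathode: F₂/F⁻; anode: I₂/I⁻. E°cell = +2.28 V, n = 2.
log K = nE°cell / 0.0592 = (2)(+2.28) / 0.0592 = 77.0.

77.0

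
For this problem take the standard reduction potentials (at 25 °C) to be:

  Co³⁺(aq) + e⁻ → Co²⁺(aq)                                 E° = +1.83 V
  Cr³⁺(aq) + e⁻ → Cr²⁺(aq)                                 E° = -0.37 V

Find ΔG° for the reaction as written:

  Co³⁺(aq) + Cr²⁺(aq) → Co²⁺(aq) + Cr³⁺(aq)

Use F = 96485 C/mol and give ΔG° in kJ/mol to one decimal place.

As written, Co³⁺/Co²⁺ is reduced (cathode) and Cr³⁺/Cr²⁺ is oxidised (anode), so E°cell = (+1.83) − (-0.37) = +2.20 V.
Balancing electrons gives n = 1.
ΔG° = −nFE° = −(1)(96485)(+2.20) = -212,267 J = -212.3 kJ/mol.

-212.3 kJ/mol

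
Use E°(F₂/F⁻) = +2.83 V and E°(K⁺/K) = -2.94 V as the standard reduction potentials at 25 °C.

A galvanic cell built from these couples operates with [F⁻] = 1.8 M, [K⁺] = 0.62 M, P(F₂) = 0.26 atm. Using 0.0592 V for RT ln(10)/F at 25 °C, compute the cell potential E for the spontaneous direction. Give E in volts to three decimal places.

+5.750 V

F₂/F⁻ is the cathode (higher E°), K⁺/K the anode: E°cell = +2.83 − (-2.94) = +5.77 V, n = 2.
Overall: F₂(g) + 2 K(s) → 2 F⁻(aq) + 2 K⁺(aq)
Q = [F⁻]^2·[K⁺]^2 / (P(F₂)); log Q = 0.680.
E = E° − (0.0592/n) log Q = +5.77 − (0.0592/2)(0.680) = +5.750 V.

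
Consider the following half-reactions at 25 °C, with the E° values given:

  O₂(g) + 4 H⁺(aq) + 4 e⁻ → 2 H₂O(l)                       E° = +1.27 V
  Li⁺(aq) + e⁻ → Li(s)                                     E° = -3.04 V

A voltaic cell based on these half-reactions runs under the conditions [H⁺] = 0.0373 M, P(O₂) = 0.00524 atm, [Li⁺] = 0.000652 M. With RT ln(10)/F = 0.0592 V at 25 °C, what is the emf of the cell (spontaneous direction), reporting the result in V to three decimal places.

O₂/H₂O is the cathode (higher E°), Li⁺/Li the anode: E°cell = +1.27 − (-3.04) = +4.31 V, n = 4.
Overall: O₂(g) + 4 H⁺(aq) + 4 Li(s) → 2 H₂O(l) + 4 Li⁺(aq)
Q = [Li⁺]^4 / (P(O₂)·[H⁺]^4); log Q = -4.749.
E = E° − (0.0592/n) log Q = +4.31 − (0.0592/4)(-4.749) = +4.380 V.

+4.380 V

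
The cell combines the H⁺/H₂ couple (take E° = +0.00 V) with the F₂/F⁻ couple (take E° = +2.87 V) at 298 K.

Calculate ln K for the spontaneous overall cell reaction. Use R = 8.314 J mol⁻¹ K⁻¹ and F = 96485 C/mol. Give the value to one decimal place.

223.5

Cathode: F₂/F⁻; anode: H⁺/H₂. E°cell = (+2.87) − (+0.00) = +2.87 V, with n = 2.
ΔG° = −nFE° = −RT ln K, so ln K = nFE°/(RT) = (2)(96485)(+2.87) / ((8.314)(298)) = 223.535.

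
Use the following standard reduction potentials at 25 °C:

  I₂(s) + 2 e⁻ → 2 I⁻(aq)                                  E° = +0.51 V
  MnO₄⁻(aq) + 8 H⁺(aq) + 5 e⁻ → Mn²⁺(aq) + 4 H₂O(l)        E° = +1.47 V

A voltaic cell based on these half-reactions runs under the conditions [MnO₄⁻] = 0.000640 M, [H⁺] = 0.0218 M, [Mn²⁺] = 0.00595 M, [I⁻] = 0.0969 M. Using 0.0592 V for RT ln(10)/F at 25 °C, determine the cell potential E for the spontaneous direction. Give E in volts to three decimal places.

+0.731 V

MnO₄⁻/Mn²⁺ is the cathode (higher E°), I₂/I⁻ the anode: E°cell = +1.47 − (+0.51) = +0.96 V, n = 10.
Overall: 2 MnO₄⁻(aq) + 16 H⁺(aq) + 10 I⁻(aq) → 2 Mn²⁺(aq) + 8 H₂O(l) + 5 I₂(s)
Q = [Mn²⁺]^2 / ([MnO₄⁻]^2·[H⁺]^16·[I⁻]^10); log Q = 38.658.
E = E° − (0.0592/n) log Q = +0.96 − (0.0592/10)(38.658) = +0.731 V.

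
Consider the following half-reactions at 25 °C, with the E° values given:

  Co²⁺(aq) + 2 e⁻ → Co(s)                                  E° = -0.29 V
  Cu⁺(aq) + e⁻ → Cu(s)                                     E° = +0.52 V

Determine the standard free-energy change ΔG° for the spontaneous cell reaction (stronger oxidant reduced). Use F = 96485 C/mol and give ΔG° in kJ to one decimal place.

-156.3 kJ

Cu⁺/Cu (E° = +0.52 V) is the cathode; Co²⁺/Co (E° = -0.29 V) is the anode, so E°cell = +0.81 V.
Balancing electrons gives n = 2 (lcm of 1 and 2).
ΔG° = −nFE° = −(2)(96485)(+0.81) = -156,306 J = -156.3 kJ.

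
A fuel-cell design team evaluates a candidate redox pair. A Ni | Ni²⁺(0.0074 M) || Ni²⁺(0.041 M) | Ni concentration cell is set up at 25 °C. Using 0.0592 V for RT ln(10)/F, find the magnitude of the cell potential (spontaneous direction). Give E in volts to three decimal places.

For a concentration cell E°cell = 0. The 0.041 M side is the cathode (reduction is favoured where [Ni²⁺] is higher).
With n = 2, E = −(0.0592/2) log([Ni²⁺]ₐₙ/[Ni²⁺]꜀ₐₜ) = −(0.0592/2) log(0.0074/0.041) = −(0.0592/2)(-0.744) = +0.022 V.

+0.022 V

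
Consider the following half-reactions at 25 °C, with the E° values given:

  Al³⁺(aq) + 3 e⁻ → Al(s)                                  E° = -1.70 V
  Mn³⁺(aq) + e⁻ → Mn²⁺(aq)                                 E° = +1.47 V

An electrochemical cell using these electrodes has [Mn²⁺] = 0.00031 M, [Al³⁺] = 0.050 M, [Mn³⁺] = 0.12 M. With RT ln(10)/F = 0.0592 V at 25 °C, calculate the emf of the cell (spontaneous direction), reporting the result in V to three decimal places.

+3.349 V

Mn³⁺/Mn²⁺ is the cathode (higher E°), Al³⁺/Al the anode: E°cell = +1.47 − (-1.70) = +3.17 V, n = 3.
Overall: 3 Mn³⁺(aq) + Al(s) → 3 Mn²⁺(aq) + Al³⁺(aq)
Q = [Mn²⁺]^3·[Al³⁺] / ([Mn³⁺]^3); log Q = -9.064.
E = E° − (0.0592/n) log Q = +3.17 − (0.0592/3)(-9.064) = +3.349 V.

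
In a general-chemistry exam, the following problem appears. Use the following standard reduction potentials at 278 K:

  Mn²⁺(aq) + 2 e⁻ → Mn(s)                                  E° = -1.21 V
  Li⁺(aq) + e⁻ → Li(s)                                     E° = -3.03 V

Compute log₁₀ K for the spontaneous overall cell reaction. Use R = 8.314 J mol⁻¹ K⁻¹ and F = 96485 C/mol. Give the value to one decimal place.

Cathode: Mn²⁺/Mn; anode: Li⁺/Li. E°cell = (-1.21) − (-3.03) = +1.82 V, with n = 2.
ΔG° = −nFE° = −RT ln K, so ln K = nFE°/(RT) = (2)(96485)(+1.82) / ((8.314)(278)) = 151.952.
log₁₀ K = 151.952 / ln 10 = 66.0.

66.0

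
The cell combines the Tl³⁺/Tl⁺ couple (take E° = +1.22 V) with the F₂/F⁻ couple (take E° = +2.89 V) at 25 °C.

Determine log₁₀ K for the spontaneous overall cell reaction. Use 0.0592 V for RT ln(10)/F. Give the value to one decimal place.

56.4

Cathode: F₂/F⁻; anode: Tl³⁺/Tl⁺. E°cell = +1.67 V, n = 2.
log K = nE°cell / 0.0592 = (2)(+1.67) / 0.0592 = 56.4.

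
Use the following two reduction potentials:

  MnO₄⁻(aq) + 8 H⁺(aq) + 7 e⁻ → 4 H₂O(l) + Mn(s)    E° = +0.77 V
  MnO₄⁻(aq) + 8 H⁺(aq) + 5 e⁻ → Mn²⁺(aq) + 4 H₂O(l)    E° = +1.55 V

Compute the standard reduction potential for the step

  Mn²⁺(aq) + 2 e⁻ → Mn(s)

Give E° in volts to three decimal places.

Sequential free energies add, so n₃E°₃ = n₁E°₁ + n₂E°₂.
With n₃ = 7, and the known step contributing 5×(+1.55) V, the unknown satisfies 2·E° = 7×(+0.77) − 5×(+1.55) = -2.360.
E° = -2.360 / 2 = -1.180 V.

-1.180 V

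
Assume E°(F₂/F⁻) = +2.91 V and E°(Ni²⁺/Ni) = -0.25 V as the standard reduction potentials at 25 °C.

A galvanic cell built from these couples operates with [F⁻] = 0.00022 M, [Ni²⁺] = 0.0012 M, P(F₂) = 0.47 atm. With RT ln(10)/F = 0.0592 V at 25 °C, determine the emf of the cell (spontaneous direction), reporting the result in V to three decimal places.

F₂/F⁻ is the cathode (higher E°), Ni²⁺/Ni the anode: E°cell = +2.91 − (-0.25) = +3.16 V, n = 2.
Overall: F₂(g) + Ni(s) → 2 F⁻(aq) + Ni²⁺(aq)
Q = [F⁻]^2·[Ni²⁺] / (P(F₂)); log Q = -9.908.
E = E° − (0.0592/n) log Q = +3.16 − (0.0592/2)(-9.908) = +3.453 V.

+3.453 V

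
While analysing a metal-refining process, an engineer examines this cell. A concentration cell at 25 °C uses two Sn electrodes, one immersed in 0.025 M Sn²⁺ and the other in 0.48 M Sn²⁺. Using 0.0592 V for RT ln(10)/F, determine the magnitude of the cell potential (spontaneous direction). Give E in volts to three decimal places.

+0.038 V

For a concentration cell E°cell = 0. The 0.48 M side is the cathode (reduction is favoured where [Sn²⁺] is higher).
With n = 2, E = −(0.0592/2) log([Sn²⁺]ₐₙ/[Sn²⁺]꜀ₐₜ) = −(0.0592/2) log(0.025/0.48) = −(0.0592/2)(-1.283) = +0.038 V.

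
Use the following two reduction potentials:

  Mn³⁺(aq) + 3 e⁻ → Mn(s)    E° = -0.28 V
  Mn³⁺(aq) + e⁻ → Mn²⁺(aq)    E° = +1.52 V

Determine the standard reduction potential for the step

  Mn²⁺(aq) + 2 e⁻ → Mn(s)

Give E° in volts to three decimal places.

-1.180 V

Sequential free energies add, so n₃E°₃ = n₁E°₁ + n₂E°₂.
With n₃ = 3, and the known step contributing 1×(+1.52) V, the unknown satisfies 2·E° = 3×(-0.28) − 1×(+1.52) = -2.360.
E° = -2.360 / 2 = -1.180 V.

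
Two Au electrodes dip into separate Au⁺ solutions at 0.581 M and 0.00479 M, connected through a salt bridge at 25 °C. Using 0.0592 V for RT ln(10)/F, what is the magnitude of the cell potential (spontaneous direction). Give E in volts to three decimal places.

For a concentration cell E°cell = 0. The 0.581 M side is the cathode (reduction is favoured where [Au⁺] is higher).
With n = 1, E = −(0.0592/1) log([Au⁺]ₐₙ/[Au⁺]꜀ₐₜ) = −(0.0592/1) log(0.00479/0.581) = −(0.0592/1)(-2.084) = +0.123 V.

+0.123 V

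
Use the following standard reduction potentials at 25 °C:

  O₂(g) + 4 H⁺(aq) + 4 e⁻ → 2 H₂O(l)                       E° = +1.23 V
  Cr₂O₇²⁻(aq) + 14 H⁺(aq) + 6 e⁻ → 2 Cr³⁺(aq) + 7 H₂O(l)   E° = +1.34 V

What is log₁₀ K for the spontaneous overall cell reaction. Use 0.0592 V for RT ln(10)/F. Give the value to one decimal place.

Cathode: Cr₂O₇²⁻/Cr³⁺; anode: O₂/H₂O. E°cell = +0.11 V, n = 12.
log K = nE°cell / 0.0592 = (12)(+0.11) / 0.0592 = 22.3.

22.3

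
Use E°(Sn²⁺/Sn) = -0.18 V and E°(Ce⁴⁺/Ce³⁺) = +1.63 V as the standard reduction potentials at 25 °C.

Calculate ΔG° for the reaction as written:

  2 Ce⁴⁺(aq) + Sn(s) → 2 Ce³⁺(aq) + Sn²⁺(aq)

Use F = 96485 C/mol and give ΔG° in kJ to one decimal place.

As written, Ce⁴⁺/Ce³⁺ is reduced (cathode) and Sn²⁺/Sn is oxidised (anode), so E°cell = (+1.63) − (-0.18) = +1.81 V.
Balancing electrons gives n = 2.
ΔG° = −nFE° = −(2)(96485)(+1.81) = -349,276 J = -349.3 kJ.

-349.3 kJ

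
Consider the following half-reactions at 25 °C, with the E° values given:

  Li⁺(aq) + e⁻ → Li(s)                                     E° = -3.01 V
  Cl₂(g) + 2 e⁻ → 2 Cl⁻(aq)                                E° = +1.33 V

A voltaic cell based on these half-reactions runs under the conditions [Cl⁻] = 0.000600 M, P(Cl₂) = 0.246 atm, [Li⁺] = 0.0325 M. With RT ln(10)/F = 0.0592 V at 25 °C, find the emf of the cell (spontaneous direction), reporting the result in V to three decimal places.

+4.601 V

Cl₂/Cl⁻ is the cathode (higher E°), Li⁺/Li the anode: E°cell = +1.33 − (-3.01) = +4.34 V, n = 2.
Overall: Cl₂(g) + 2 Li(s) → 2 Cl⁻(aq) + 2 Li⁺(aq)
Q = [Cl⁻]^2·[Li⁺]^2 / (P(Cl₂)); log Q = -8.811.
E = E° − (0.0592/n) log Q = +4.34 − (0.0592/2)(-8.811) = +4.601 V.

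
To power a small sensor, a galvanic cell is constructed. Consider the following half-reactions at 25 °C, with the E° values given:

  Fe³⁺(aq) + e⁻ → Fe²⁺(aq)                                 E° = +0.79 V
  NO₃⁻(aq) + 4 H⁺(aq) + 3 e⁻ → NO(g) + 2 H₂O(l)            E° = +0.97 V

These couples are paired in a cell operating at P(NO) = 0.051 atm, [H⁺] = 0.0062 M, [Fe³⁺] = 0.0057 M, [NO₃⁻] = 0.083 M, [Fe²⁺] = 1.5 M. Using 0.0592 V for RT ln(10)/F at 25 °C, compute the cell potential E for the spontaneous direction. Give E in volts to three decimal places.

NO₃⁻/NO is the cathode (higher E°), Fe³⁺/Fe²⁺ the anode: E°cell = +0.97 − (+0.79) = +0.18 V, n = 3.
Overall: NO₃⁻(aq) + 4 H⁺(aq) + 3 Fe²⁺(aq) → NO(g) + 2 H₂O(l) + 3 Fe³⁺(aq)
Q = P(NO)·[Fe³⁺]^3 / ([NO₃⁻]·[H⁺]^4·[Fe²⁺]^3); log Q = 1.358.
E = E° − (0.0592/n) log Q = +0.18 − (0.0592/3)(1.358) = +0.153 V.

+0.153 V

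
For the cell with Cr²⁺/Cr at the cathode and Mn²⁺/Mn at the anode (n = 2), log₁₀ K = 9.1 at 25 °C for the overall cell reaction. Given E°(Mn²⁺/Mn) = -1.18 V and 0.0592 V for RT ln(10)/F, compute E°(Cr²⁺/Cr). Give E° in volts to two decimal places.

-0.91 V

E°cell = (0.0592/n)·log K = (0.0592/2)(9.1) = +0.269 V.
Since Cr²⁺/Cr is the cathode and Mn²⁺/Mn the anode, E°cell = E°(Cr²⁺/Cr) − E°(Mn²⁺/Mn).
So E°(Cr²⁺/Cr) = E°cell + E°(Mn²⁺/Mn) = +0.269 + (-1.18) = -0.91 V.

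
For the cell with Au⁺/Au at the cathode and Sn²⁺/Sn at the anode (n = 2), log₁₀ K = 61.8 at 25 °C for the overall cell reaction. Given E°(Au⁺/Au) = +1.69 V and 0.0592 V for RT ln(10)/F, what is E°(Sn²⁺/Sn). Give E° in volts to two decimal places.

-0.14 V

E°cell = (0.0592/n)·log K = (0.0592/2)(61.8) = +1.829 V.
Since Au⁺/Au is the cathode and Sn²⁺/Sn the anode, E°cell = E°(Au⁺/Au) − E°(Sn²⁺/Sn).
So E°(Sn²⁺/Sn) = E°(Au⁺/Au) − E°cell = (+1.69) − (+1.829) = -0.14 V.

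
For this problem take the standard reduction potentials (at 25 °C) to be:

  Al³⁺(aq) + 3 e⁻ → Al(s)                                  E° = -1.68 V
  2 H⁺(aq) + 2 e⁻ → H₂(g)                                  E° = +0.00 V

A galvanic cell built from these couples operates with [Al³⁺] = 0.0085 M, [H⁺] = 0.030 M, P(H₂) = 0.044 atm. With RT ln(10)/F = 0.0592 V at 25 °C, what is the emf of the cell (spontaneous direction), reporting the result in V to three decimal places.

+1.671 V

H⁺/H₂ is the cathode (higher E°), Al³⁺/Al the anode: E°cell = +0.00 − (-1.68) = +1.68 V, n = 6.
Overall: 6 H⁺(aq) + 2 Al(s) → 3 H₂(g) + 2 Al³⁺(aq)
Q = P(H₂)^3·[Al³⁺]^2 / ([H⁺]^6); log Q = 0.926.
E = E° − (0.0592/n) log Q = +1.68 − (0.0592/6)(0.926) = +1.671 V.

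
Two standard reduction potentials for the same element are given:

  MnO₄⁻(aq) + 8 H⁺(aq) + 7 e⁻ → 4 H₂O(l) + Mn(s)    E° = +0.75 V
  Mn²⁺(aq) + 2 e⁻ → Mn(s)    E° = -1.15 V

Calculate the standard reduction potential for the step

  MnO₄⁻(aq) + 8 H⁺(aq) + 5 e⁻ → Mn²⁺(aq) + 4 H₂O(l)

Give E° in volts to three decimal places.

Sequential free energies add, so n₃E°₃ = n₁E°₁ + n₂E°₂.
With n₃ = 7, and the known step contributing 2×(-1.15) V, the unknown satisfies 5·E° = 7×(+0.75) − 2×(-1.15) = +7.550.
E° = +7.550 / 5 = +1.510 V.

+1.510 V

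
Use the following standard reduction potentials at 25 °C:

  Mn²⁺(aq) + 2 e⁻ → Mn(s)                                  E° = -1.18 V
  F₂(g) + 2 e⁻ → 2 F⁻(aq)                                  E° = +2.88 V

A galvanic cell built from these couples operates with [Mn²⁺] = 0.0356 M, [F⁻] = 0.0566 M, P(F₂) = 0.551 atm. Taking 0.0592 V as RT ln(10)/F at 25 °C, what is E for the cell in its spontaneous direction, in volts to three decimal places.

+4.169 V

F₂/F⁻ is the cathode (higher E°), Mn²⁺/Mn the anode: E°cell = +2.88 − (-1.18) = +4.06 V, n = 2.
Overall: F₂(g) + Mn(s) → 2 F⁻(aq) + Mn²⁺(aq)
Q = [F⁻]^2·[Mn²⁺] / (P(F₂)); log Q = -3.684.
E = E° − (0.0592/n) log Q = +4.06 − (0.0592/2)(-3.684) = +4.169 V.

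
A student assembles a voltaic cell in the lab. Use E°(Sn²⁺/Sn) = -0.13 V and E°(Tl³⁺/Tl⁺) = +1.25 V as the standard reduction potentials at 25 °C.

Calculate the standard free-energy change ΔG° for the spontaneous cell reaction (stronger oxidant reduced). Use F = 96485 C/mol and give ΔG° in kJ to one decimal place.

-266.3 kJ

Tl³⁺/Tl⁺ (E° = +1.25 V) is the cathode; Sn²⁺/Sn (E° = -0.13 V) is the anode, so E°cell = +1.38 V.
Balancing electrons gives n = 2 (lcm of 2 and 2).
ΔG° = −nFE° = −(2)(96485)(+1.38) = -266,299 J = -266.3 kJ.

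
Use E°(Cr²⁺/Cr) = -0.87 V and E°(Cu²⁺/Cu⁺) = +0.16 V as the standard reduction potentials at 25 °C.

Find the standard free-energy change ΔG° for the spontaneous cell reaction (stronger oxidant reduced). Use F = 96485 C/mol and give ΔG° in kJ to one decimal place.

-198.8 kJ

Cu²⁺/Cu⁺ (E° = +0.16 V) is the cathode; Cr²⁺/Cr (E° = -0.87 V) is the anode, so E°cell = +1.03 V.
Balancing electrons gives n = 2 (lcm of 1 and 2).
ΔG° = −nFE° = −(2)(96485)(+1.03) = -198,759 J = -198.8 kJ.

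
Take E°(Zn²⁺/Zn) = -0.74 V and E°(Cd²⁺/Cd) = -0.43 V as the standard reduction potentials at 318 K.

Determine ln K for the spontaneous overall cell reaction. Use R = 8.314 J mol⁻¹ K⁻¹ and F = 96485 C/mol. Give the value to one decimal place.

Cathode: Cd²⁺/Cd; anode: Zn²⁺/Zn. E°cell = (-0.43) − (-0.74) = +0.31 V, with n = 2.
ΔG° = −nFE° = −RT ln K, so ln K = nFE°/(RT) = (2)(96485)(+0.31) / ((8.314)(318)) = 22.626.

22.6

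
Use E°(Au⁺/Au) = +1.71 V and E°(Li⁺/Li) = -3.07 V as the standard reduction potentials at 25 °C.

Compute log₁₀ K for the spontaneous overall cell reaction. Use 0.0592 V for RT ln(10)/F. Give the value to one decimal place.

Cathode: Au⁺/Au; anode: Li⁺/Li. E°cell = +4.78 V, n = 1.
log K = nE°cell / 0.0592 = (1)(+4.78) / 0.0592 = 80.7.

80.7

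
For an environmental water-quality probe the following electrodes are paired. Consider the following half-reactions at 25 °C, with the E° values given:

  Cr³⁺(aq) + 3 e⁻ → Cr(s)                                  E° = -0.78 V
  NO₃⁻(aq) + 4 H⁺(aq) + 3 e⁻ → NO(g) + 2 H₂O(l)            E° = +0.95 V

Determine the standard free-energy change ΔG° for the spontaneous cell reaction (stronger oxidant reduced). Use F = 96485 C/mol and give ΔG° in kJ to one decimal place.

NO₃⁻/NO (E° = +0.95 V) is the cathode; Cr³⁺/Cr (E° = -0.78 V) is the anode, so E°cell = +1.73 V.
Balancing electrons gives n = 3 (lcm of 3 and 3).
ΔG° = −nFE° = −(3)(96485)(+1.73) = -500,757 J = -500.8 kJ.

-500.8 kJ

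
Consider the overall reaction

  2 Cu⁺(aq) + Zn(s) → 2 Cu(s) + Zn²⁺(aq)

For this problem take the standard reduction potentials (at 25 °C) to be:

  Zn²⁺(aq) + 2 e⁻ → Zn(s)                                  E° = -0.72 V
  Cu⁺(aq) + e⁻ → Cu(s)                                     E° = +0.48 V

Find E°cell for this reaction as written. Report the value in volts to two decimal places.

+1.20 V

The Cu⁺/Cu couple has the higher reduction potential, so it is the cathode; Zn²⁺/Zn is oxidised at the anode.
E°cell = E°(cathode) − E°(anode) = (+0.48) − (-0.72) = +1.20 V.
Since E°cell > 0, the reaction is spontaneous under standard conditions.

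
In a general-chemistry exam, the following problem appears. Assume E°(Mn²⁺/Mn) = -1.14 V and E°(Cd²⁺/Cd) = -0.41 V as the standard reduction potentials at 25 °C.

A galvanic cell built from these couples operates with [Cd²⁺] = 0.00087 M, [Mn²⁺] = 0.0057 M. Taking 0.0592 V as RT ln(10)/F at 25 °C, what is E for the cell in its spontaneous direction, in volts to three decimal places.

+0.706 V

Cd²⁺/Cd is the cathode (higher E°), Mn²⁺/Mn the anode: E°cell = -0.41 − (-1.14) = +0.73 V, n = 2.
Overall: Cd²⁺(aq) + Mn(s) → Cd(s) + Mn²⁺(aq)
Q = [Mn²⁺] / ([Cd²⁺]); log Q = 0.816.
E = E° − (0.0592/n) log Q = +0.73 − (0.0592/2)(0.816) = +0.706 V.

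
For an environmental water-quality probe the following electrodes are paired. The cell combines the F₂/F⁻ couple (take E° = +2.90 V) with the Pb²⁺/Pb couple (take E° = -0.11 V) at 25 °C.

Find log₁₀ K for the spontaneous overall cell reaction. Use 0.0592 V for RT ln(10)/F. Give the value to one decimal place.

101.7

Cathode: F₂/F⁻; anode: Pb²⁺/Pb. E°cell = +3.01 V, n = 2.
log K = nE°cell / 0.0592 = (2)(+3.01) / 0.0592 = 101.7.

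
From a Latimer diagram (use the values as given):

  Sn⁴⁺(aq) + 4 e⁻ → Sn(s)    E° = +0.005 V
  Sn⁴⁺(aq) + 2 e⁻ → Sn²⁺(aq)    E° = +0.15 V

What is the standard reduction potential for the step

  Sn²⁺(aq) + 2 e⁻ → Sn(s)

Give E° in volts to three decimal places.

-0.140 V

Sequential free energies add, so n₃E°₃ = n₁E°₁ + n₂E°₂.
With n₃ = 4, and the known step contributing 2×(+0.15) V, the unknown satisfies 2·E° = 4×(+0.005) − 2×(+0.15) = -0.280.
E° = -0.280 / 2 = -0.140 V.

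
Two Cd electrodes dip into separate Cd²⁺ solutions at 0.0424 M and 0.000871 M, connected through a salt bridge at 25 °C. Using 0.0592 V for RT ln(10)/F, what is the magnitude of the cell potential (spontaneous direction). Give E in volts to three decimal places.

For a concentration cell E°cell = 0. The 0.0424 M side is the cathode (reduction is favoured where [Cd²⁺] is higher).
With n = 2, E = −(0.0592/2) log([Cd²⁺]ₐₙ/[Cd²⁺]꜀ₐₜ) = −(0.0592/2) log(0.000871/0.0424) = −(0.0592/2)(-1.687) = +0.050 V.

+0.050 V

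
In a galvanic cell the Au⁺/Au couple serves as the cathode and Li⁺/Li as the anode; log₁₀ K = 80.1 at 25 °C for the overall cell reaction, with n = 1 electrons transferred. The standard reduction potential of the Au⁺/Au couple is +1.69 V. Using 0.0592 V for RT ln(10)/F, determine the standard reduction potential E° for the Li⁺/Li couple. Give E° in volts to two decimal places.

-3.05 V

E°cell = (0.0592/n)·log K = (0.0592/1)(80.1) = +4.742 V.
Since Au⁺/Au is the cathode and Li⁺/Li the anode, E°cell = E°(Au⁺/Au) − E°(Li⁺/Li).
So E°(Li⁺/Li) = E°(Au⁺/Au) − E°cell = (+1.69) − (+4.742) = -3.05 V.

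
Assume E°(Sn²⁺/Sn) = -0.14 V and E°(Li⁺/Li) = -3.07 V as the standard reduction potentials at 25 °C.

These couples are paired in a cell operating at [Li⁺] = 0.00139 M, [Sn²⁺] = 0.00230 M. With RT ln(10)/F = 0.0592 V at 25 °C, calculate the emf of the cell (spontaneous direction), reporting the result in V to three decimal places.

Sn²⁺/Sn is the cathode (higher E°), Li⁺/Li the anode: E°cell = -0.14 − (-3.07) = +2.93 V, n = 2.
Overall: Sn²⁺(aq) + 2 Li(s) → Sn(s) + 2 Li⁺(aq)
Q = [Li⁺]^2 / ([Sn²⁺]); log Q = -3.076.
E = E° − (0.0592/n) log Q = +2.93 − (0.0592/2)(-3.076) = +3.021 V.

+3.021 V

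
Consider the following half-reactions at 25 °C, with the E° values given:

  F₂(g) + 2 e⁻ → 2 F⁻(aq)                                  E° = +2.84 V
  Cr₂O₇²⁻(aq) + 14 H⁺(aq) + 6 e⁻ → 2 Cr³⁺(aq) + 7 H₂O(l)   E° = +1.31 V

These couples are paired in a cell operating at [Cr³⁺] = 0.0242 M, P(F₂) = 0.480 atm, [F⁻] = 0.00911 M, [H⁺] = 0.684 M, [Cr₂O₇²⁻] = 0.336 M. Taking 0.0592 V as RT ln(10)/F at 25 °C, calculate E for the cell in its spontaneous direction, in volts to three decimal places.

+1.637 V

F₂/F⁻ is the cathode (higher E°), Cr₂O₇²⁻/Cr³⁺ the anode: E°cell = +2.84 − (+1.31) = +1.53 V, n = 6.
Overall: 3 F₂(g) + 2 Cr³⁺(aq) + 7 H₂O(l) → 6 F⁻(aq) + Cr₂O₇²⁻(aq) + 14 H⁺(aq)
Q = [F⁻]^6·[Cr₂O₇²⁻]·[H⁺]^14 / (P(F₂)^3·[Cr³⁺]^2); log Q = -10.837.
E = E° − (0.0592/n) log Q = +1.53 − (0.0592/6)(-10.837) = +1.637 V.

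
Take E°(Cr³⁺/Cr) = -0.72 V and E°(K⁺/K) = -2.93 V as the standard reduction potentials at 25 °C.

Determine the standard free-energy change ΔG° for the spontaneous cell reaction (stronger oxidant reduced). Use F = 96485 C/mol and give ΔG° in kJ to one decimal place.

Cr³⁺/Cr (E° = -0.72 V) is the cathode; K⁺/K (E° = -2.93 V) is the anode, so E°cell = +2.21 V.
Balancing electrons gives n = 3 (lcm of 3 and 1).
ΔG° = −nFE° = −(3)(96485)(+2.21) = -639,696 J = -639.7 kJ.

-639.7 kJ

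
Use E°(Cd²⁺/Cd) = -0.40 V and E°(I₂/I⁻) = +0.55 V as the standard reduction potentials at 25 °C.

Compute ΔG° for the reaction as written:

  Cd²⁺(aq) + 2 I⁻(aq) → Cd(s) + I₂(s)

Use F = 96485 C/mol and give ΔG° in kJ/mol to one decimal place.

+183.3 kJ/mol

As written, Cd²⁺/Cd is reduced (cathode) and I₂/I⁻ is oxidised (anode), so E°cell = (-0.40) − (+0.55) = -0.95 V.
Balancing electrons gives n = 2.
ΔG° = −nFE° = −(2)(96485)(-0.95) = 183,322 J = +183.3 kJ/mol.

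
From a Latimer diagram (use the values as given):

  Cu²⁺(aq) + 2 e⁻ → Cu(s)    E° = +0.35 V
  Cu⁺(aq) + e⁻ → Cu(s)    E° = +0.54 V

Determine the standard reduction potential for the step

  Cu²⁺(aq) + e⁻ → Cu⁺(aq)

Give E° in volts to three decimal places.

Sequential free energies add, so n₃E°₃ = n₁E°₁ + n₂E°₂.
With n₃ = 2, and the known step contributing 1×(+0.54) V, the unknown satisfies 1·E° = 2×(+0.35) − 1×(+0.54) = +0.160.
E° = +0.160 / 1 = +0.160 V.

+0.160 V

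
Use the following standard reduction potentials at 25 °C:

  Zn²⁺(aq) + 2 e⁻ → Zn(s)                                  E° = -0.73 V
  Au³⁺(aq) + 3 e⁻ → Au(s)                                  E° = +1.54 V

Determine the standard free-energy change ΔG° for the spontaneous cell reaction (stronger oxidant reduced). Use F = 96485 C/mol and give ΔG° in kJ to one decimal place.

Au³⁺/Au (E° = +1.54 V) is the cathode; Zn²⁺/Zn (E° = -0.73 V) is the anode, so E°cell = +2.27 V.
Balancing electrons gives n = 6 (lcm of 3 and 2).
ΔG° = −nFE° = −(6)(96485)(+2.27) = -1,314,126 J = -1314.1 kJ.

-1314.1 kJ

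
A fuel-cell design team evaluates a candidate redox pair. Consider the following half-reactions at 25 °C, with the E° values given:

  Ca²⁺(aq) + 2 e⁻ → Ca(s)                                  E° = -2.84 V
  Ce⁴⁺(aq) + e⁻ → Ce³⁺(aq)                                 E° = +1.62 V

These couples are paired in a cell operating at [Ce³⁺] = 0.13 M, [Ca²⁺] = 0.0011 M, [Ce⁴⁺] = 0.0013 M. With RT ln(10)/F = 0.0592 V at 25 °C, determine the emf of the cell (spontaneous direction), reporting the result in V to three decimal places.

+4.429 V

Ce⁴⁺/Ce³⁺ is the cathode (higher E°), Ca²⁺/Ca the anode: E°cell = +1.62 − (-2.84) = +4.46 V, n = 2.
Overall: 2 Ce⁴⁺(aq) + Ca(s) → 2 Ce³⁺(aq) + Ca²⁺(aq)
Q = [Ce³⁺]^2·[Ca²⁺] / ([Ce⁴⁺]^2); log Q = 1.041.
E = E° − (0.0592/n) log Q = +4.46 − (0.0592/2)(1.041) = +4.429 V.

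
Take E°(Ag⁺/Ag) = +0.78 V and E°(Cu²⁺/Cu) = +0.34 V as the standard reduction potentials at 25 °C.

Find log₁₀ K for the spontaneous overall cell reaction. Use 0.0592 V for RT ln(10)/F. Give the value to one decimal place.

Cathode: Ag⁺/Ag; anode: Cu²⁺/Cu. E°cell = +0.44 V, n = 2.
log K = nE°cell / 0.0592 = (2)(+0.44) / 0.0592 = 14.9.

14.9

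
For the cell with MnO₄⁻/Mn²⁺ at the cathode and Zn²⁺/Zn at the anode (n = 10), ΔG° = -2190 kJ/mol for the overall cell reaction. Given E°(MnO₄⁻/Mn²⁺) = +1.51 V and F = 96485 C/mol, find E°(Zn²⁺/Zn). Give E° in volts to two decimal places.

-0.76 V

E°cell = −ΔG°/(nF) = −(-2190×10³)/((10)(96485)) = +2.270 V.
Since MnO₄⁻/Mn²⁺ is the cathode and Zn²⁺/Zn the anode, E°cell = E°(MnO₄⁻/Mn²⁺) − E°(Zn²⁺/Zn).
So E°(Zn²⁺/Zn) = E°(MnO₄⁻/Mn²⁺) − E°cell = (+1.51) − (+2.270) = -0.76 V.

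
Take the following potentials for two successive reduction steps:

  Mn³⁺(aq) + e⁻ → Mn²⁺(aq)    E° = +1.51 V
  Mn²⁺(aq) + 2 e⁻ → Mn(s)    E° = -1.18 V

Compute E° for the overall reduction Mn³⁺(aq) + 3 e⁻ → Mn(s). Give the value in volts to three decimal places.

Adding the free-energy changes (−nFE°) of the two steps gives −n₃FE°₃ = −n₁FE°₁ − n₂FE°₂.
E°₃ = (1×+1.51 + 2×-1.18) / 3 = (-0.850) / 3 = -0.283 V.
Simply averaging or adding the two E° values would be wrong; the electron-weighted sum is required.

-0.283 V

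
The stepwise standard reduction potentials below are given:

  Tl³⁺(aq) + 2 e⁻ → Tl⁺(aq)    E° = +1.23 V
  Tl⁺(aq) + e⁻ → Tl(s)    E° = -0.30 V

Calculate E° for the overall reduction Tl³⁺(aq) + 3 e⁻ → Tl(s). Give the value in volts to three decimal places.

+0.720 V

Standard free energies of sequential steps add: ΔG°₃ = ΔG°₁ + ΔG°₂, so n₃E°₃ = n₁E°₁ + n₂E°₂.
E°₃ = (2×+1.23 + 1×-0.30) / 3 = (+2.160) / 3 = +0.720 V.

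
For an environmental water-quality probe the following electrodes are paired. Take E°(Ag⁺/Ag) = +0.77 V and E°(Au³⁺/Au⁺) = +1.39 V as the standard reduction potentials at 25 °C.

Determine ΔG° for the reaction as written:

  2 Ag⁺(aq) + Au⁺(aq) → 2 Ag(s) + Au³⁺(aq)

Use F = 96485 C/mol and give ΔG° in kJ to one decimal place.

+119.6 kJ

As written, Ag⁺/Ag is reduced (cathode) and Au³⁺/Au⁺ is oxidised (anode), so E°cell = (+0.77) − (+1.39) = -0.62 V.
Balancing electrons gives n = 2.
ΔG° = −nFE° = −(2)(96485)(-0.62) = 119,641 J = +119.6 kJ.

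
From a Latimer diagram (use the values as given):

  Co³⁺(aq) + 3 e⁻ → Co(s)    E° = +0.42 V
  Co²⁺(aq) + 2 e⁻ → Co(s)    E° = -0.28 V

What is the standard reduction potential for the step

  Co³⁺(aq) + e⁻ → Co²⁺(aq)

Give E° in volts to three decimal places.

Sequential free energies add, so n₃E°₃ = n₁E°₁ + n₂E°₂.
With n₃ = 3, and the known step contributing 2×(-0.28) V, the unknown satisfies 1·E° = 3×(+0.42) − 2×(-0.28) = +1.820.
E° = +1.820 / 1 = +1.820 V.

+1.820 V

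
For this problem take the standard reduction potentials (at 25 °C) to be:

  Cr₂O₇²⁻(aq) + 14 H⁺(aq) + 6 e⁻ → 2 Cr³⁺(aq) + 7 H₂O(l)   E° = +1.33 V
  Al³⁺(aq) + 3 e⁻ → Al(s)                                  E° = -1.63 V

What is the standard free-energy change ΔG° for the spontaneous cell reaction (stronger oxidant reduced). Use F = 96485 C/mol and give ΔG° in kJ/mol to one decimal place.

-1713.6 kJ/mol

Cr₂O₇²⁻/Cr³⁺ (E° = +1.33 V) is the cathode; Al³⁺/Al (E° = -1.63 V) is the anode, so E°cell = +2.96 V.
Balancing electrons gives n = 6 (lcm of 6 and 3).
ΔG° = −nFE° = −(6)(96485)(+2.96) = -1,713,574 J = -1713.6 kJ/mol.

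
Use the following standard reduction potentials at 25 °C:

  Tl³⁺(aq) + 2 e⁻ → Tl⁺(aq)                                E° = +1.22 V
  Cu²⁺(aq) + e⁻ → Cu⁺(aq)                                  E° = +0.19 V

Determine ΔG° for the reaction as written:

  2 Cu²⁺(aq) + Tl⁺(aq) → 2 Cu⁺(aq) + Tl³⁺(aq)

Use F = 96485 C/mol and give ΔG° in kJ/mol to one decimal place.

+198.8 kJ/mol

As written, Cu²⁺/Cu⁺ is reduced (cathode) and Tl³⁺/Tl⁺ is oxidised (anode), so E°cell = (+0.19) − (+1.22) = -1.03 V.
Balancing electrons gives n = 2.
ΔG° = −nFE° = −(2)(96485)(-1.03) = 198,759 J = +198.8 kJ/mol.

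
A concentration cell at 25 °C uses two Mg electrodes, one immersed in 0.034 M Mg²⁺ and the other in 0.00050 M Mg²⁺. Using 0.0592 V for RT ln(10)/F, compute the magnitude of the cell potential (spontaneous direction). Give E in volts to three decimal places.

+0.054 V

For a concentration cell E°cell = 0. The 0.034 M side is the cathode (reduction is favoured where [Mg²⁺] is higher).
With n = 2, E = −(0.0592/2) log([Mg²⁺]ₐₙ/[Mg²⁺]꜀ₐₜ) = −(0.0592/2) log(0.0005/0.034) = −(0.0592/2)(-1.833) = +0.054 V.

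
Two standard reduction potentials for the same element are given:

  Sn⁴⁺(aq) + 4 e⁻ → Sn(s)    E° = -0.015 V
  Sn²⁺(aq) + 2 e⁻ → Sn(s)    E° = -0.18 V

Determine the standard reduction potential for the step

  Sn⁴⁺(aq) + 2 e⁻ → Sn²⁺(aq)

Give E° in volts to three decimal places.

+0.150 V

Sequential free energies add, so n₃E°₃ = n₁E°₁ + n₂E°₂.
With n₃ = 4, and the known step contributing 2×(-0.18) V, the unknown satisfies 2·E° = 4×(-0.015) − 2×(-0.18) = +0.300.
E° = +0.300 / 2 = +0.150 V.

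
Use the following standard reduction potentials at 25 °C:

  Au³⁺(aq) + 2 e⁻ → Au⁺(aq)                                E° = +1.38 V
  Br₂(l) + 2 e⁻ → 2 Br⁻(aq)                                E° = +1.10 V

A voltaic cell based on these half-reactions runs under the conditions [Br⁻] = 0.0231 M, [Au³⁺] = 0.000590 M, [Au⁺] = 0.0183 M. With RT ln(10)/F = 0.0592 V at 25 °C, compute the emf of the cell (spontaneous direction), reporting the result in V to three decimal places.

+0.139 V

Au³⁺/Au⁺ is the cathode (higher E°), Br₂/Br⁻ the anode: E°cell = +1.38 − (+1.10) = +0.28 V, n = 2.
Overall: Au³⁺(aq) + 2 Br⁻(aq) → Au⁺(aq) + Br₂(l)
Q = [Au⁺] / ([Au³⁺]·[Br⁻]^2); log Q = 4.764.
E = E° − (0.0592/n) log Q = +0.28 − (0.0592/2)(4.764) = +0.139 V.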